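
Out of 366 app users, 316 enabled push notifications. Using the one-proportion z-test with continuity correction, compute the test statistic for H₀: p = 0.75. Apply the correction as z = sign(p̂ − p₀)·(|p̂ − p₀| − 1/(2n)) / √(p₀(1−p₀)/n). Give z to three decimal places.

Sample proportion p̂ = 316/366 = 0.86339. p̂ − p₀ = 0.113388.
1/(2n) = 0.001366.
Corrected numerator: |0.113388| − 0.001366 = 0.112022.
Null standard error: √(0.75·0.25/366) = √0.000512295 = 0.022634.
z = +0.112022/0.022634 = 4.949.

z = 4.949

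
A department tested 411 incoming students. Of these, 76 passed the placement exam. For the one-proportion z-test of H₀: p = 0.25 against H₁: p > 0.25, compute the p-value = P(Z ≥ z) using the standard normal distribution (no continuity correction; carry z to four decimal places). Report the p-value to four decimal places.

The sample proportion is 76/411 = 0.18491.
Null standard error: √(0.25·0.75/411) = √0.000456204 = 0.021359.
z = (p̂ − p₀)/SE = (76/411 − 0.25)/0.021359 ≈ -3.0472.
p-value = P(Z ≥ z) with z = -3.0472 → 0.9988.

p-value = 0.9988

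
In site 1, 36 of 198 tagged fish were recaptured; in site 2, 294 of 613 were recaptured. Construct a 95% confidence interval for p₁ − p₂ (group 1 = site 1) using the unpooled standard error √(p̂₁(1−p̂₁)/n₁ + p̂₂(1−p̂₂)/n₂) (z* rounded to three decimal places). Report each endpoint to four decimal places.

(-0.3645, -0.2311)

p̂₁ = 36/198 = 0.18182, p̂₂ = 294/613 = 0.47961; p̂₁ − p̂₂ = -0.29779.
SE = √(0.000751315 + 0.000407152) = √0.001158467 = 0.034036.
The 95% critical value is z* = 1.960. Margin = 1.960·0.034036 = 0.06671.
Interval: -0.29779 ± 0.06671 → (-0.3645, -0.2311).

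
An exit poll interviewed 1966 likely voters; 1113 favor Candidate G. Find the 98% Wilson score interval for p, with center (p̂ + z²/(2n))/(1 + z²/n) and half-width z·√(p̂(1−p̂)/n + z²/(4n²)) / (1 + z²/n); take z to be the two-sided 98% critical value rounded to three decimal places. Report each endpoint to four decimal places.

p̂ = 1113/1966 = 0.56612; z = 2.326, so z² = 5.410276.
Denominator 1 + z²/n = 1 + 5.410276/1966 = 1.002752.
Center = (0.56612 + 0.001376)/1.002752 = 0.56594.
Radicand: p̂(1−p̂)/n + z²/(4n²) = 0.000124938 + 0.000000350 = 0.000125288.
Half-width = 2.326·√0.000125288/1.002752 = 0.02596.
So the interval runs from 0.5400 to 0.5919.

(0.5400, 0.5919)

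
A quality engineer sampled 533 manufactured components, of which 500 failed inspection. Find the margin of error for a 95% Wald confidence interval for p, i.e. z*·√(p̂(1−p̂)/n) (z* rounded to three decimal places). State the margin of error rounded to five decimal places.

The sample proportion is 500/533 = 0.93809.
Standard error of p̂: √(0.058080/533) = √0.000108969 = 0.010439.
For 95% confidence, z* = 1.960.
ME = 1.960·0.010439 = 0.02046.

ME = 0.02046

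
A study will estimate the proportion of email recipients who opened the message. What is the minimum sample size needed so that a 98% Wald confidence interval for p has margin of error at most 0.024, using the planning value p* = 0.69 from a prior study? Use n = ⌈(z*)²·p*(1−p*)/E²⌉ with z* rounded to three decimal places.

n = 2010

z* = 2.326 at the 98% level.
p*(1−p*) = 0.2139.
Required n before rounding: 5.410276 × 0.2139 / 0.024² = 2009.129.
⌈2009.129⌉ = 2010.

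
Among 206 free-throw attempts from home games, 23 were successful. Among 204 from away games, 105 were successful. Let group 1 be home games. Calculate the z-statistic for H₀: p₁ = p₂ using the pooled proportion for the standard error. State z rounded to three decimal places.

z = -8.806

Sample proportions: p̂₁ = 23/206 = 0.11165 and p̂₂ = 105/204 = 0.51471.
Pooled p̂ = (23+105)/(206+204) = 128/410 = 0.31220.
Pooled SE = √[0.2147293·0.00975633] ≈ 0.045771.
z = -0.40306/0.045771 = -8.806.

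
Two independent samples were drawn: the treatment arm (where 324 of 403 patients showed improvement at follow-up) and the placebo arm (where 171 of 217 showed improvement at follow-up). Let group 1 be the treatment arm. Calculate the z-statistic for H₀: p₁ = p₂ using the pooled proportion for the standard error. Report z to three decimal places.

Sample proportions: p̂₁ = 324/403 = 0.80397 and p̂₂ = 171/217 = 0.78802.
Pooling: p̂ = 495/620 = 0.79839.
SE = √[p̂(1−p̂)(1/n₁+1/n₂)] = √[0.79839·0.20161·(1/403+1/217)] ≈ 0.033782.
z = (p̂₁ − p̂₂)/SE = (0.80397 − 0.78802)/0.033782 = 0.01595/0.033782 = 0.472.

z = 0.472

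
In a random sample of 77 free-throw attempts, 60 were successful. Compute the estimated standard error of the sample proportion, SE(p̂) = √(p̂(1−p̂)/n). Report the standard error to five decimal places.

SE = 0.04727

With x = 60 successes in n = 77, p̂ = 0.77922.
p̂(1−p̂) = 0.172036.
Dividing by n and taking the root: √0.002234234 = 0.04727.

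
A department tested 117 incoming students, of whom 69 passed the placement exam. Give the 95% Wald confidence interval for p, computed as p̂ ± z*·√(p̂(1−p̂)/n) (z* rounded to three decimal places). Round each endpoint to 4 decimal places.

(0.5006, 0.6789)

p̂ = 69/117 = 0.58974.
SE(p̂) = √(0.58974·0.41026/117) = 0.045474.
For 95% confidence, z* = 1.960.
Margin of error: 1.960 × 0.045474 = 0.08913.
CI: 0.58974 ± 0.08913 = (0.5006, 0.6789).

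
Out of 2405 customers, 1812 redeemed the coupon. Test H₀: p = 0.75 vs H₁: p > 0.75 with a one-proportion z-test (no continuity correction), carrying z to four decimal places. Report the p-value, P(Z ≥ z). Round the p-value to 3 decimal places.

With x = 1812 successes in n = 2405, p̂ = 0.75343.
SE₀ = √(0.75·0.25/2405) = 0.008830.
z = (p̂ − p₀)/SE = (1812/2405 − 0.75)/0.008830 ≈ 0.3885.
From the standard normal, P(Z ≥ z) = 0.349.

p-value = 0.349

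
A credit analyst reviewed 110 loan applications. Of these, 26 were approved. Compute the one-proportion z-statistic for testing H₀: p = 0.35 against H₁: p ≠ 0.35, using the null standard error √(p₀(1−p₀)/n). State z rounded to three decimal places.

Sample proportion p̂ = 26/110 = 0.23636.
Null standard error: √(0.35·0.65/110) = √0.002068182 = 0.045477.
Test statistic: z = -0.11364/0.045477 = -2.499.

z = -2.499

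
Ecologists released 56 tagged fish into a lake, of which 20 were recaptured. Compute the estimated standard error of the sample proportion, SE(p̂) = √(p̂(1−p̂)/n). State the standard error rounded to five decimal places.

With x = 20 successes in n = 56, p̂ = 0.35714.
p̂(1−p̂) = 0.35714·0.64286 = 0.229591.
Dividing by n and taking the root: √0.004099839 = 0.06403.

SE = 0.06403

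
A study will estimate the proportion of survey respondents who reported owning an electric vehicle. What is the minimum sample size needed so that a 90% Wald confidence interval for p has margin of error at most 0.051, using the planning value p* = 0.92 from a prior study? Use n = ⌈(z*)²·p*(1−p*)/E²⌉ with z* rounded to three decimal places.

n = 77

The 90% critical value is z* = 1.645.
p*(1−p*) = 0.0736.
Required n before rounding: 2.706025 × 0.0736 / 0.051² = 76.572.
Rounding up, n = 77.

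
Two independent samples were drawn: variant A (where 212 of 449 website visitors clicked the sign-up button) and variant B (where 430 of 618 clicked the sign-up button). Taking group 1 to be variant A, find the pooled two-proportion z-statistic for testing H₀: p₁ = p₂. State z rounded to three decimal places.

Sample proportions: p̂₁ = 212/449 = 0.47216 and p̂₂ = 430/618 = 0.69579.
Pooled p̂ = (212+430)/(449+618) = 642/1067 = 0.60169.
Pooled SE = √[0.2396598·0.00384529] ≈ 0.030357.
z = -0.22363/0.030357 = -7.367.

z = -7.367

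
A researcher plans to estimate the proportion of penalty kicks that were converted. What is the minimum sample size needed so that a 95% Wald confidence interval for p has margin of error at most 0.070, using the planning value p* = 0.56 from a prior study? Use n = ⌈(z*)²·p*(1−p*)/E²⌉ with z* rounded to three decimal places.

n = 194

For 95% confidence, z* = 1.960.
p*(1−p*) = 0.56·0.44 = 0.2464.
Required n before rounding: 3.841600 × 0.2464 / 0.070² = 193.178.
⌈193.178⌉ = 194.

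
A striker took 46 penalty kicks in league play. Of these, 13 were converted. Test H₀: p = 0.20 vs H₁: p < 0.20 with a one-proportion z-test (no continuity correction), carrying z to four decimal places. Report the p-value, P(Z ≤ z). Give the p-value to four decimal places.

p-value = 0.9193

The sample proportion is 13/46 = 0.28261.
Null standard error: √(0.20·0.80/46) = √0.003478261 = 0.058977.
z = (p̂ − p₀)/SE = (13/46 − 0.20)/0.058977 ≈ 1.4007.
p-value = P(Z ≤ z) with z = 1.4007 → 0.9193.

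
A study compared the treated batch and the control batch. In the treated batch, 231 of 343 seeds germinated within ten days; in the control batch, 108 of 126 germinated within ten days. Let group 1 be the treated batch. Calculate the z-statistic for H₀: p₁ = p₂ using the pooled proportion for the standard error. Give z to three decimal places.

Sample proportions: p̂₁ = 231/343 = 0.67347 and p̂₂ = 108/126 = 0.85714.
Pooling: p̂ = 339/469 = 0.72281.
Pooled SE = √[0.2003537·0.01085196] ≈ 0.046629.
z = -0.18367/0.046629 = -3.939.

z = -3.939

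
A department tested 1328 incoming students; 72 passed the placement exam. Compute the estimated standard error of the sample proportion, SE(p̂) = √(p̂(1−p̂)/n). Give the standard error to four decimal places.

SE = 0.0062

The sample proportion is 72/1328 = 0.05422.
p̂(1−p̂) = 0.05422·0.94578 = 0.051280.
SE = √(0.051280/1328) = √0.000038614 = 0.0062.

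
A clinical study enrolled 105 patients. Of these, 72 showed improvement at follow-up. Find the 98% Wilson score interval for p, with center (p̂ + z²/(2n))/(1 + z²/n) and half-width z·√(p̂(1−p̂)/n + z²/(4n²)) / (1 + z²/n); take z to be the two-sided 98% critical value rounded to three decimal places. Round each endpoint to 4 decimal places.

p̂ = 72/105 = 0.68571; z = 2.326, so z² = 5.410276.
Denominator 1 + z²/n = 1 + 5.410276/105 = 1.051526.
Adjusted center: (0.68571 + z²/(2n))/1.051526 = 0.67661.
Radicand: p̂(1−p̂)/n + z²/(4n²) = 0.002052478 + 0.000122682 = 0.002175160.
Half-width = 2.326·√0.002175160/1.051526 = 0.10317.
So the interval runs from 0.5734 to 0.7798.

(0.5734, 0.7798)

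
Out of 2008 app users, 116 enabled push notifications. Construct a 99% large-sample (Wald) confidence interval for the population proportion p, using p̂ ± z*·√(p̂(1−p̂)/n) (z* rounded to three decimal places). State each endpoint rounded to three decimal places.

(0.044, 0.071)

p̂ = 116/2008 = 0.05777.
SE = √(p̂(1−p̂)/n) = √(0.054432/2008) = 0.005206.
For 99% confidence, z* = 2.576.
Margin of error: 2.576 × 0.005206 = 0.01341.
CI: 0.05777 ± 0.01341 = (0.044, 0.071).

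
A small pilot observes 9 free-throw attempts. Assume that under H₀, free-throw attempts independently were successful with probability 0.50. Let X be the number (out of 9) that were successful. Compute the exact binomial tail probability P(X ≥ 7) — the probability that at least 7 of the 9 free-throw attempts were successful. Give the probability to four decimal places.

X is binomial with n = 9 and p = 0.50.
P(X ≥ 7) = C(9,7)·0.50^7·0.50^2 + C(9,8)·0.50^8·0.50^1 + C(9,9)·0.50^9·0.50^0.
= 0.070312 + 0.017578 + 0.001953 = 0.0898.

P = 0.0898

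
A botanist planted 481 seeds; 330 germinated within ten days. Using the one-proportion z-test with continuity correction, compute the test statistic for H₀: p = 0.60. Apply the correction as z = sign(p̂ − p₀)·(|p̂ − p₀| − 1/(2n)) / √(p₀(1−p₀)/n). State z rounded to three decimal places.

z = 3.807

The sample proportion is 330/481 = 0.68607. p̂ − p₀ = 0.086071.
1/(2n) = 0.001040.
Corrected numerator: |0.086071| − 0.001040 = 0.085031.
Under H₀, SE = √(p₀(1−p₀)/n) = √(0.60·0.40/481) = √0.000498960 = 0.022337.
z = (+)0.085031/0.022337 = 3.807.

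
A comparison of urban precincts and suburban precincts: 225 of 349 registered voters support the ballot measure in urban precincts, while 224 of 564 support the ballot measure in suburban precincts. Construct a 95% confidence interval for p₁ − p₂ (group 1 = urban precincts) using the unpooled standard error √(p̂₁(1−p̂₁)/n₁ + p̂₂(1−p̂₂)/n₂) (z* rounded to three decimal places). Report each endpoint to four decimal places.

(0.1831, 0.3120)

p̂₁ = 225/349 = 0.64470, p̂₂ = 224/564 = 0.39716; p̂₁ − p̂₂ = 0.24754.
Unpooled SE = √(p̂₁(1−p̂₁)/n₁ + p̂₂(1−p̂₂)/n₂) = √(0.000656339 + 0.000424512) = 0.032876.
For 95% confidence, z* = 1.960. Margin = 1.960·0.032876 = 0.06444.
CI: 0.24754 ± 0.06444 = (0.1831, 0.3120).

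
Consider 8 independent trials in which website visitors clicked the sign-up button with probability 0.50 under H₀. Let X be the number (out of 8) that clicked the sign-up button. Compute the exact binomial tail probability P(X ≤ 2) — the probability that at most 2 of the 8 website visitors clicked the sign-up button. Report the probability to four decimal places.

P = 0.1445

X ~ Binomial(n=8, p=0.50).
P(X ≤ 2) = C(8,0)·0.50^0·0.50^8 + C(8,1)·0.50^1·0.50^7 + C(8,2)·0.50^2·0.50^6.
= 0.003906 + 0.031250 + 0.109375 = 0.1445.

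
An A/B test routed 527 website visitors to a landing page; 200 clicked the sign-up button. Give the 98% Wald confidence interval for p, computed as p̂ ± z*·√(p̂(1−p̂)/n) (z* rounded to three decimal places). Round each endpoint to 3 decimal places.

(0.330, 0.429)

p̂ = 200/527 = 0.37951.
SE(p̂) = √(0.37951·0.62049/527) = 0.021138.
The 98% critical value is z* = 2.326.
Margin of error: 2.326 × 0.021138 = 0.04917.
CI: 0.37951 ± 0.04917 = (0.330, 0.429).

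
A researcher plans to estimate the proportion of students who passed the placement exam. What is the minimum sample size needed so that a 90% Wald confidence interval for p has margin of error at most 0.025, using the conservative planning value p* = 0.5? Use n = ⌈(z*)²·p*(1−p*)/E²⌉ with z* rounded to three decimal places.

n = 1083

z* = 1.645 at the 90% level.
p*(1−p*) = 0.50·0.50 = 0.2500.
(z*)²·p*(1−p*)/E² = 2.706025·0.2500/0.000625 = 1082.410.
⌈1082.410⌉ = 1083.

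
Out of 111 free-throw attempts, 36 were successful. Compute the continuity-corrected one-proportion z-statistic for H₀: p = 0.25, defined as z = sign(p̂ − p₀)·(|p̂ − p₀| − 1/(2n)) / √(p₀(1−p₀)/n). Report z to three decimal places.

z = 1.699

p̂ = 36/111 = 0.32432. p̂ − p₀ = 0.074324.
Continuity correction 1/(2n) = 1/222 = 0.004505.
Corrected numerator: |0.074324| − 0.004505 = 0.069819.
Under H₀, SE = √(p₀(1−p₀)/n) = √(0.25·0.75/111) = √0.001689189 = 0.041100.
z = (+)0.069819/0.041100 = 1.699.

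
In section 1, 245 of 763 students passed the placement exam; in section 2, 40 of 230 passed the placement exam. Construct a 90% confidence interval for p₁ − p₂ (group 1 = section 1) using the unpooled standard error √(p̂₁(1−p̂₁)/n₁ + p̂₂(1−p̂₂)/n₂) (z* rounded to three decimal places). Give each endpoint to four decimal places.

p̂₁ = 245/763 = 0.32110, p̂₂ = 40/230 = 0.17391; p̂₁ − p̂₂ = 0.14719.
Unpooled SE = √(p̂₁(1−p̂₁)/n₁ + p̂₂(1−p̂₂)/n₂) = √(0.000285708 + 0.000624640) = 0.030172.
z* = 1.645 at the 90% level. Margin of error = 0.04963.
CI: 0.14719 ± 0.04963 = (0.0976, 0.1968).

(0.0976, 0.1968)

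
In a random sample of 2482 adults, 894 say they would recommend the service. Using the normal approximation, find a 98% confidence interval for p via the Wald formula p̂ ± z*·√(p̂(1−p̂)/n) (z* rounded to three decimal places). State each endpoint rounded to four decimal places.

The sample proportion is 894/2482 = 0.36019.
Standard error of p̂: √(0.230454/2482) = √0.000092850 = 0.009636.
The 98% critical value is z* = 2.326.
Margin = 2.326·0.009636 = 0.02241.
CI: 0.36019 ± 0.02241 = (0.3378, 0.3826).

(0.3378, 0.3826)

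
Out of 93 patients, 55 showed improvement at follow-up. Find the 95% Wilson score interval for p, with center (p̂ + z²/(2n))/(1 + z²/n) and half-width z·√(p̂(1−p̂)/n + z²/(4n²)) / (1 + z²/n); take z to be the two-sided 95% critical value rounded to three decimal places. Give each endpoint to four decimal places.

p̂ = 55/93 = 0.59140; z = 1.960, so z² = 3.841600.
1 + z²/n = 1.041308.
Center = (0.59140 + 0.020654)/1.041308 = 0.58777.
Radicand: p̂(1−p̂)/n + z²/(4n²) = 0.002598349 + 0.000111042 = 0.002709391.
Half-width = z·√(radicand)/denom = 1.960·0.052052/1.041308 = 0.09797.
Interval: 0.58777 ± 0.09797 → (0.4898, 0.6857).

(0.4898, 0.6857)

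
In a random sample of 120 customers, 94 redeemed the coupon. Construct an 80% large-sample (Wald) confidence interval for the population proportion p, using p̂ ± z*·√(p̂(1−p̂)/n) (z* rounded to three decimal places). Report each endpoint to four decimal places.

(0.7351, 0.8315)

With x = 94 successes in n = 120, p̂ = 0.78333.
SE(p̂) = √(0.78333·0.21667/120) = 0.037608.
For 80% confidence, z* = 1.282.
Margin = 1.282·0.037608 = 0.04821.
Interval: 0.78333 ± 0.04821 → (0.7351, 0.8315).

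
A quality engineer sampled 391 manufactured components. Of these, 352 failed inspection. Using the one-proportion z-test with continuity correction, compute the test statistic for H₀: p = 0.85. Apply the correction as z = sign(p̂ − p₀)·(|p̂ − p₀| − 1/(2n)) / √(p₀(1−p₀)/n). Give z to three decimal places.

With x = 352 successes in n = 391, p̂ = 0.90026. p̂ − p₀ = 0.050256.
Continuity correction 1/(2n) = 1/782 = 0.001279.
Corrected numerator: |0.050256| − 0.001279 = 0.048977.
Null standard error: √(0.85·0.15/391) = √0.000326087 = 0.018058.
z = +0.048977/0.018058 = 2.712.

z = 2.712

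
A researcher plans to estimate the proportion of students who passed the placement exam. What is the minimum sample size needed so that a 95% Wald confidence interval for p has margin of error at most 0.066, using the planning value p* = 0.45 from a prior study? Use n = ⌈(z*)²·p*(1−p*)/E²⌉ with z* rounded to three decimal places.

For 95% confidence, z* = 1.960.
p*(1−p*) = 0.2475.
Required n before rounding: 3.841600 × 0.2475 / 0.066² = 218.273.
⌈218.273⌉ = 219.

n = 219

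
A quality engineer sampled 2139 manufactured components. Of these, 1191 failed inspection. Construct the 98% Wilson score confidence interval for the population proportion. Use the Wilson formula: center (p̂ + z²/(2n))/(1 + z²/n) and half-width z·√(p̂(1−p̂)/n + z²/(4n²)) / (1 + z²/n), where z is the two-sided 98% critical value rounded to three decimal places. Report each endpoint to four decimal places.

(0.5317, 0.5816)

p̂ = 1191/2139 = 0.55680; z = 2.326, so z² = 5.410276.
1 + z²/n = 1.002529.
Center = (0.55680 + 0.001265)/1.002529 = 0.55666.
Radicand: p̂(1−p̂)/n + z²/(4n²) = 0.000115369 + 0.000000296 = 0.000115665.
Half-width = 2.326·√0.000115665/1.002529 = 0.02495.
So the interval runs from 0.5317 to 0.5816.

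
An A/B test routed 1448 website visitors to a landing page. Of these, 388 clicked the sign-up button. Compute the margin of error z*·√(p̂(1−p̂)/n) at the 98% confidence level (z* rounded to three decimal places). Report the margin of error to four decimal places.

The sample proportion is 388/1448 = 0.26796.
Standard error of p̂: √(0.196155/1448) = √0.000135466 = 0.011639.
The 98% critical value is z* = 2.326.
So ME = 0.0271.

ME = 0.0271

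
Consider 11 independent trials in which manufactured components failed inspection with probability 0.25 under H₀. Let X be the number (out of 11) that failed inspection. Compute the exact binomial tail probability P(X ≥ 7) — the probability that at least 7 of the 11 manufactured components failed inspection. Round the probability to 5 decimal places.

X ~ Binomial(n=11, p=0.25).
P(X ≥ 7) = Σ_{j=7}^{11} C(11,j)·0.25^j·0.75^{11−j}.
= 0.006373 + 0.001062 + 0.000118 + 0.000008 + 0.000000 = 0.00756.

P = 0.00756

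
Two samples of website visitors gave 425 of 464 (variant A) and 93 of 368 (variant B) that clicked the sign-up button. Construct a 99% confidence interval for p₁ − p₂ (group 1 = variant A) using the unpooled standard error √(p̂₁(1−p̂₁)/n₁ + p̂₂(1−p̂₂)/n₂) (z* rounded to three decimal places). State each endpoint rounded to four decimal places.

p̂₁ = 425/464 = 0.91595, p̂₂ = 93/368 = 0.25272; p̂₁ − p̂₂ = 0.66323.
SE = √(0.000165920 + 0.000513183) = √0.000679103 = 0.026060.
z* = 2.576 at the 99% level. Margin = 2.576·0.026060 = 0.06713.
CI: 0.66323 ± 0.06713 = (0.5961, 0.7304).

(0.5961, 0.7304)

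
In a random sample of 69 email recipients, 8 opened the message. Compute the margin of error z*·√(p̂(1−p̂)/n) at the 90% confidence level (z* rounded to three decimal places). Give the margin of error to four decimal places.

ME = 0.0634

p̂ = 8/69 = 0.11594.
Standard error of p̂: √(0.102499/69) = √0.001485500 = 0.038542.
The 90% critical value is z* = 1.645.
ME = 1.645·0.038542 = 0.0634.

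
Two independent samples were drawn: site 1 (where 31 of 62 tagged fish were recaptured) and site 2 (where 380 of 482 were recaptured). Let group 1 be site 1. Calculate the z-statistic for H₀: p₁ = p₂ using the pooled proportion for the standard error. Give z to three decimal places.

Sample proportions: p̂₁ = 31/62 = 0.50000 and p̂₂ = 380/482 = 0.78838.
Pooled p̂ = (31+380)/(62+482) = 411/544 = 0.75551.
SE = √[p̂(1−p̂)(1/n₁+1/n₂)] = √[0.75551·0.24449·(1/62+1/482)] ≈ 0.057987.
z = -0.28838/0.057987 = -4.973.

z = -4.973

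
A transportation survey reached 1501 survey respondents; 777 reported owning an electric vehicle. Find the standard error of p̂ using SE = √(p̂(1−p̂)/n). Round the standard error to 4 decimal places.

SE = 0.0129

Sample proportion p̂ = 777/1501 = 0.51765.
p̂(1−p̂) = 0.249688.
Dividing by n and taking the root: √0.000166348 = 0.0129.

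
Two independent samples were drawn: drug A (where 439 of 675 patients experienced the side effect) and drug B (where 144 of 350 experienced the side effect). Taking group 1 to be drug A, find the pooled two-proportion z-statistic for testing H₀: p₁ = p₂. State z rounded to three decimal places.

p̂₁ = 439/675 = 0.65037, p̂₂ = 144/350 = 0.41143.
Pooling: p̂ = 583/1025 = 0.56878.
SE = √[p̂(1−p̂)(1/n₁+1/n₂)] = √[0.56878·0.43122·(1/675+1/350)] ≈ 0.032621.
z = 0.23894/0.032621 = 7.325.

z = 7.325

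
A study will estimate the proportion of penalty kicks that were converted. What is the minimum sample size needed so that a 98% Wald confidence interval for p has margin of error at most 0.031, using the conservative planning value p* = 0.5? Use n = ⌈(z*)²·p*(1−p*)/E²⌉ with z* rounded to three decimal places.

n = 1408

z* = 2.326 at the 98% level.
p*(1−p*) = 0.2500.
Required n before rounding: 5.410276 × 0.2500 / 0.031² = 1407.460.
Rounding up, n = 1408.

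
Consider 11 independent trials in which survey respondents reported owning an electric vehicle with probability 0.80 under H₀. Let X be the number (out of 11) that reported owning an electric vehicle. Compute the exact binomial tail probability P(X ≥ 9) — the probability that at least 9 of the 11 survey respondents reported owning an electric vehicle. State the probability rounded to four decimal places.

X ~ Binomial(n=11, p=0.80).
P(X ≥ 9) = C(11,9)·0.80^9·0.20^2 + C(11,10)·0.80^10·0.20^1 + C(11,11)·0.80^11·0.20^0.
= 0.295279 + 0.236223 + 0.085899 = 0.6174.

P = 0.6174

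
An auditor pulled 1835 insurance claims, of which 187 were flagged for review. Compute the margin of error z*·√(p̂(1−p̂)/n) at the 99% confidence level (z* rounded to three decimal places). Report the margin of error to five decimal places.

With x = 187 successes in n = 1835, p̂ = 0.10191.
SE = √(p̂(1−p̂)/n) = √(0.091522/1835) = 0.007062.
The 99% critical value is z* = 2.576.
Margin of error = z*·SE = 2.576 × 0.007062 = 0.01819.

ME = 0.01819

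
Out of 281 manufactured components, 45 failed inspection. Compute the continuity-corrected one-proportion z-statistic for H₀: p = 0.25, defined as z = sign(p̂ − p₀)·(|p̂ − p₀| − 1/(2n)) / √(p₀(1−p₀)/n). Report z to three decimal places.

z = -3.410

The sample proportion is 45/281 = 0.16014. p̂ − p₀ = -0.089858.
Continuity correction 1/(2n) = 1/562 = 0.001779.
Corrected numerator: |-0.089858| − 0.001779 = 0.088079.
Null standard error: √(0.25·0.75/281) = √0.000667260 = 0.025831.
z = −0.088079/0.025831 = -3.410.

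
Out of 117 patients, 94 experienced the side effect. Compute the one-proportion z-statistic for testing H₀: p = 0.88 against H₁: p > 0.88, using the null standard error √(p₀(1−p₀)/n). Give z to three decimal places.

p̂ = 94/117 = 0.80342.
Under H₀, SE = √(p₀(1−p₀)/n) = √(0.88·0.12/117) = √0.000902564 = 0.030043.
z = (0.80342 − 0.88)/0.030043 = -0.07658/0.030043 = -2.549.

z = -2.549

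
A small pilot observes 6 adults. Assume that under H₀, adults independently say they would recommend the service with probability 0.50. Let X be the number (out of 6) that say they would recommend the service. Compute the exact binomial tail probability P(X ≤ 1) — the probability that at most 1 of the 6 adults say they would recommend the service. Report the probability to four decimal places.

X ~ Binomial(n=6, p=0.50).
P(X ≤ 1) = C(6,0)·0.50^0·0.50^6 + C(6,1)·0.50^1·0.50^5.
= 0.015625 + 0.093750 = 0.1094.

P = 0.1094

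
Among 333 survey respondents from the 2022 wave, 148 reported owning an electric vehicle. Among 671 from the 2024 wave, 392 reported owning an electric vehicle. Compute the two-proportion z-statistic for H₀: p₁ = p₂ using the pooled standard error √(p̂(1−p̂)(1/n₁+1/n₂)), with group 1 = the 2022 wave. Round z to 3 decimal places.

p̂₁ = 148/333 = 0.44444, p̂₂ = 392/671 = 0.58420.
Pooled p̂ = (148+392)/(333+671) = 540/1004 = 0.53785.
SE = √[p̂(1−p̂)(1/n₁+1/n₂)] = √[0.53785·0.46215·(1/333+1/671)] ≈ 0.033420.
z = -0.13976/0.033420 = -4.182.

z = -4.182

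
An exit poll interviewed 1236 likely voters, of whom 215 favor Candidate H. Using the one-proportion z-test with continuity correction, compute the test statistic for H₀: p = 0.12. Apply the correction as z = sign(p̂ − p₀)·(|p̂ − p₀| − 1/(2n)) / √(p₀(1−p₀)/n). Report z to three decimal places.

z = 5.793

The sample proportion is 215/1236 = 0.17395. p̂ − p₀ = 0.053948.
1/(2n) = 0.000405.
Corrected numerator: |0.053948| − 0.000405 = 0.053543.
Under H₀, SE = √(p₀(1−p₀)/n) = √(0.12·0.88/1236) = √0.000085437 = 0.009243.
z = (+)0.053543/0.009243 = 5.793.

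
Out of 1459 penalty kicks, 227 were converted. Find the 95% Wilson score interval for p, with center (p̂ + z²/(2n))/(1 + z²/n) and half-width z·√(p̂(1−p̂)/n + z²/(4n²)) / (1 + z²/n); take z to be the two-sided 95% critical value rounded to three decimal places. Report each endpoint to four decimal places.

p̂ = 227/1459 = 0.15559; z = 1.960, so z² = 3.841600.
Denominator 1 + z²/n = 1 + 3.841600/1459 = 1.002633.
Center = (0.15559 + 0.001317)/1.002633 = 0.15649.
Radicand: p̂(1−p̂)/n + z²/(4n²) = 0.000090047 + 0.000000451 = 0.000090498.
Half-width = z·√(radicand)/denom = 1.960·0.009513/1.002633 = 0.01860.
So the interval runs from 0.1379 to 0.1751.

(0.1379, 0.1751)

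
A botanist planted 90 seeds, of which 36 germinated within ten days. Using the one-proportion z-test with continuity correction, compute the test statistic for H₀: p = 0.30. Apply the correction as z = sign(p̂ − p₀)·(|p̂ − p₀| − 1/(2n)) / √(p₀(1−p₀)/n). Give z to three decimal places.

The sample proportion is 36/90 = 0.40000. p̂ − p₀ = 0.100000.
1/(2n) = 0.005556.
Corrected numerator: |0.100000| − 0.005556 = 0.094444.
Null standard error: √(0.30·0.70/90) = √0.002333333 = 0.048305.
z = (+)0.094444/0.048305 = 1.955.

z = 1.955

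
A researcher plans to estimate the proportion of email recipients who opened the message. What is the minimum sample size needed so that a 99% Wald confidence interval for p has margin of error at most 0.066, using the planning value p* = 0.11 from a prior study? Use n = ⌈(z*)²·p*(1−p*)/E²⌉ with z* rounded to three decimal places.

For 99% confidence, z* = 2.576.
p*(1−p*) = 0.0979.
(z*)²·p*(1−p*)/E² = 6.635776·0.0979/0.004356 = 149.137.
⌈149.137⌉ = 150.

n = 150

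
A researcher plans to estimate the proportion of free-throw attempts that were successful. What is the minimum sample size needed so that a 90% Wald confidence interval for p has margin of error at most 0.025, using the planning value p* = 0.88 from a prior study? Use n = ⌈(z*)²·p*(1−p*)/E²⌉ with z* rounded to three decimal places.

n = 458

The 90% critical value is z* = 1.645.
p*(1−p*) = 0.1056.
Required n before rounding: 2.706025 × 0.1056 / 0.025² = 457.210.
Rounding up, n = 458.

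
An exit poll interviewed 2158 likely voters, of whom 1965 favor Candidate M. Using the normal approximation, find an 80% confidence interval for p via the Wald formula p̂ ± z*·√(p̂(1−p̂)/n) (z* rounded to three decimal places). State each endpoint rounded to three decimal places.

Sample proportion p̂ = 1965/2158 = 0.91057.
SE = √(p̂(1−p̂)/n) = √(0.081436/2158) = 0.006143.
z* = 1.282 at the 80% level.
Margin = 1.282·0.006143 = 0.00788.
Interval: 0.91057 ± 0.00788 → (0.903, 0.918).

(0.903, 0.918)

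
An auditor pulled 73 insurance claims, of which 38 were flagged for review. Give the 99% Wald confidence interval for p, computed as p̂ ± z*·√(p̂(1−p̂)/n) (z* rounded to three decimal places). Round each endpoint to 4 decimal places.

The sample proportion is 38/73 = 0.52055.
SE(p̂) = √(0.52055·0.47945/73) = 0.058471.
For 99% confidence, z* = 2.576.
Margin = 2.576·0.058471 = 0.15062.
CI: 0.52055 ± 0.15062 = (0.3699, 0.6712).

(0.3699, 0.6712)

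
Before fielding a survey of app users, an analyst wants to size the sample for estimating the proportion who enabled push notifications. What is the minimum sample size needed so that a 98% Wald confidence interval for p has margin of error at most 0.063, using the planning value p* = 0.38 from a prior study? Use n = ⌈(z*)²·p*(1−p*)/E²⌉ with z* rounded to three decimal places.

z* = 2.326 at the 98% level.
p*(1−p*) = 0.2356.
Required n before rounding: 5.410276 × 0.2356 / 0.063² = 321.154.
Rounding up, n = 322.

n = 322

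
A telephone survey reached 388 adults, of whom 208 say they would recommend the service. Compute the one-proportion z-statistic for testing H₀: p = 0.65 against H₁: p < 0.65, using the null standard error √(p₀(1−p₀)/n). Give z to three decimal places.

z = -4.705

The sample proportion is 208/388 = 0.53608.
Under H₀, SE = √(p₀(1−p₀)/n) = √(0.65·0.35/388) = √0.000586340 = 0.024214.
Test statistic: z = -0.11392/0.024214 = -4.705.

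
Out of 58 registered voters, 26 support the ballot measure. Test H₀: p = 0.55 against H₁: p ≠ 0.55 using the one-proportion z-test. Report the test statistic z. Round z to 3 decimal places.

Sample proportion p̂ = 26/58 = 0.44828.
SE₀ = √(0.55·0.45/58) = 0.065324.
z = (0.44828 − 0.55)/0.065324 = -0.10172/0.065324 = -1.557.

z = -1.557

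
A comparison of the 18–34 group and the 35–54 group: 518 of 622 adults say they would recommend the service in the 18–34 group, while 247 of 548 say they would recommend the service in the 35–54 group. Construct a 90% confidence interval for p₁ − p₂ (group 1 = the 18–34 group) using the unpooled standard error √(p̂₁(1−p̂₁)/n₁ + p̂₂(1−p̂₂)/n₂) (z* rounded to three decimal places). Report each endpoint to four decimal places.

(0.3393, 0.4248)

p̂₁ = 518/622 = 0.83280, p̂₂ = 247/548 = 0.45073; p̂₁ − p̂₂ = 0.38207.
Unpooled SE = √(p̂₁(1−p̂₁)/n₁ + p̂₂(1−p̂₂)/n₂) = √(0.000223868 + 0.000451775) = 0.025993.
The 90% critical value is z* = 1.645. Margin of error = 0.04276.
Interval: 0.38207 ± 0.04276 → (0.3393, 0.4248).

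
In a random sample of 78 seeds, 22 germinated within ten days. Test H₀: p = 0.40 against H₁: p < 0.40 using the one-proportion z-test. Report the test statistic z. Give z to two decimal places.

Sample proportion p̂ = 22/78 = 0.28205.
Null standard error: √(0.40·0.60/78) = √0.003076923 = 0.055470.
z = (0.28205 − 0.40)/0.055470 = -0.11795/0.055470 = -2.13.

z = -2.13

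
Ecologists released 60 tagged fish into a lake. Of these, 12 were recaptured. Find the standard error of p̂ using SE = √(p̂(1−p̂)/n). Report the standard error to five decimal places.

SE = 0.05164

With x = 12 successes in n = 60, p̂ = 0.20000.
p̂(1−p̂) = 0.20000·0.80000 = 0.160000.
Dividing by n and taking the root: √0.002666667 = 0.05164.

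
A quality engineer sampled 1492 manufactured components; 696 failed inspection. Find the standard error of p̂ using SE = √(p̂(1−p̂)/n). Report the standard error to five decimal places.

With x = 696 successes in n = 1492, p̂ = 0.46649.
p̂(1−p̂) = 0.46649·0.53351 = 0.248877.
Dividing by n and taking the root: √0.000166808 = 0.01292.

SE = 0.01292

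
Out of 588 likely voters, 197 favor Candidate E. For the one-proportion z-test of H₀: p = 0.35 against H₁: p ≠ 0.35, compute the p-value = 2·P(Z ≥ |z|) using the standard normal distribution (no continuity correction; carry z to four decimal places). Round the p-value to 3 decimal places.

p-value = 0.447

Sample proportion p̂ = 197/588 = 0.33503.
Null standard error: √(0.35·0.65/588) = √0.000386905 = 0.019670.
z = (p̂ − p₀)/SE = (197/588 − 0.35)/0.019670 ≈ -0.7609.
p-value = 2·P(Z ≥ |z|) with z = -0.7609 → 0.447.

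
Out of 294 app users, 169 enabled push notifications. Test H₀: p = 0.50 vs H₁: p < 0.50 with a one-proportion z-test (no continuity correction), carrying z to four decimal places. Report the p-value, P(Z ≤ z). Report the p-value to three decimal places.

The sample proportion is 169/294 = 0.57483.
Null standard error: √(0.50·0.50/294) = √0.000850340 = 0.029161.
z = (p̂ − p₀)/SE = (169/294 − 0.50)/0.029161 ≈ 2.5661.
From the standard normal, P(Z ≤ z) = 0.995.

p-value = 0.995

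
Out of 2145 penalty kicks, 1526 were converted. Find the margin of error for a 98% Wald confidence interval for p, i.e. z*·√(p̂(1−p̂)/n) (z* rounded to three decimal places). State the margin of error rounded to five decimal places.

ME = 0.02276

The sample proportion is 1526/2145 = 0.71142.
SE = √(p̂(1−p̂)/n) = √(0.205301/2145) = 0.009783.
For 98% confidence, z* = 2.326.
ME = 2.326·0.009783 = 0.02276.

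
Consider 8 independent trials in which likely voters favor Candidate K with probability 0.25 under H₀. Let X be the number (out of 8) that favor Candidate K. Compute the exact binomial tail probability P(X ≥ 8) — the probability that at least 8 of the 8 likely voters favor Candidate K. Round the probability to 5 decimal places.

X ~ Binomial(n=8, p=0.25).
P(X ≥ 8) = C(8,8)·0.25^8·0.75^0.
= 0.000015 = 0.00002.

P = 0.00002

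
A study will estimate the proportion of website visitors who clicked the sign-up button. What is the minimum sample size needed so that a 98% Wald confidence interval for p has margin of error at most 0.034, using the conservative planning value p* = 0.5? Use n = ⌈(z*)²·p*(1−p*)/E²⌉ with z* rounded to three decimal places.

n = 1171

The 98% critical value is z* = 2.326.
p*(1−p*) = 0.2500.
Required n before rounding: 5.410276 × 0.2500 / 0.034² = 1170.042.
Rounding up, n = 1171.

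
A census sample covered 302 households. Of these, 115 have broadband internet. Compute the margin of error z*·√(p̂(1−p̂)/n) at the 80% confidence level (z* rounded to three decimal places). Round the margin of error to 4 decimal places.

ME = 0.0358

The sample proportion is 115/302 = 0.38079.
SE(p̂) = √(0.38079·0.61921/302) = 0.027942.
For 80% confidence, z* = 1.282.
Margin of error = z*·SE = 1.282 × 0.027942 = 0.0358.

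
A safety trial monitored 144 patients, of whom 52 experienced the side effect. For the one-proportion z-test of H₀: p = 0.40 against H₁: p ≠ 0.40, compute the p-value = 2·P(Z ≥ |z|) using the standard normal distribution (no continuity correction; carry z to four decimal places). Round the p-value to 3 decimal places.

p-value = 0.341

p̂ = 52/144 = 0.36111.
Null standard error: √(0.40·0.60/144) = √0.001666667 = 0.040825.
Test statistic (full precision, shown to 4 dp): z = (52/144 − 0.40)/SE₀ ≈ -0.9526.
From the standard normal, 2·P(Z ≥ |z|) = 0.341.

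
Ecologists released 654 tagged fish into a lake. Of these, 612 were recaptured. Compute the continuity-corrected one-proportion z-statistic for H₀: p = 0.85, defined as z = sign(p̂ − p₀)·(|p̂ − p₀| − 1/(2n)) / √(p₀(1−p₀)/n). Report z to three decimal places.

z = 6.089

Sample proportion p̂ = 612/654 = 0.93578. p̂ − p₀ = 0.085780.
1/(2n) = 0.000765.
Corrected numerator: |0.085780| − 0.000765 = 0.085015.
Under H₀, SE = √(p₀(1−p₀)/n) = √(0.85·0.15/654) = √0.000194954 = 0.013963.
z = (+)0.085015/0.013963 = 6.089.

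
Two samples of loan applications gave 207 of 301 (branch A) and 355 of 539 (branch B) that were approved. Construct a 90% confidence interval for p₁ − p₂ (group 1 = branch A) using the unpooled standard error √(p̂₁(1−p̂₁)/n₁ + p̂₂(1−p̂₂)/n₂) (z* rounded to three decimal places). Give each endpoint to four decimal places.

(-0.0262, 0.0844)

p̂₁ = 207/301 = 0.68771, p̂₂ = 355/539 = 0.65863; p̂₁ − p̂₂ = 0.02908.
SE = √(0.000713508 + 0.000417138) = √0.001130646 = 0.033625.
For 90% confidence, z* = 1.645. Margin of error = 0.05531.
Interval: 0.02908 ± 0.05531 → (-0.0262, 0.0844).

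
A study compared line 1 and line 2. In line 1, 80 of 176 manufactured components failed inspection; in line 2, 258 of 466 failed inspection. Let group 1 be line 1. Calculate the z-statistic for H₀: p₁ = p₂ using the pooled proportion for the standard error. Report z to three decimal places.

z = -2.243

Sample proportions: p̂₁ = 80/176 = 0.45455 and p̂₂ = 258/466 = 0.55365.
Pooling: p̂ = 338/642 = 0.52648.
SE = √[p̂(1−p̂)(1/n₁+1/n₂)] = √[0.52648·0.47352·(1/176+1/466)] ≈ 0.044175.
z = -0.09910/0.044175 = -2.243.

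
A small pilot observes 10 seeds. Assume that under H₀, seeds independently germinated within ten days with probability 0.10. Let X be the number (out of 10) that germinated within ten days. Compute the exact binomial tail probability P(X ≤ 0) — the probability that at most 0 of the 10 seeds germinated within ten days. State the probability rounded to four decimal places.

P = 0.3487

X is binomial with n = 10 and p = 0.10.
P(X ≤ 0) = C(10,0)·0.10^0·0.90^10.
= 0.348678 = 0.3487.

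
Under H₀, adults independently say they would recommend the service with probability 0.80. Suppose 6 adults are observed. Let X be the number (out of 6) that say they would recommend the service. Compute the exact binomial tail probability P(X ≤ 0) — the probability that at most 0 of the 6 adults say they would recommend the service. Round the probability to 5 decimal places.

X is binomial with n = 6 and p = 0.80.
P(X ≤ 0) = C(6,0)·0.80^0·0.20^6.
= 0.000064 = 0.00006.

P = 0.00006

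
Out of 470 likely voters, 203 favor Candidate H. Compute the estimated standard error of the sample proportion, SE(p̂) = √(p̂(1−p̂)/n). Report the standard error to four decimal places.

SE = 0.0228

With x = 203 successes in n = 470, p̂ = 0.43191.
p̂(1−p̂) = 0.245364.
SE = √(0.245364/470) = 0.0228.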